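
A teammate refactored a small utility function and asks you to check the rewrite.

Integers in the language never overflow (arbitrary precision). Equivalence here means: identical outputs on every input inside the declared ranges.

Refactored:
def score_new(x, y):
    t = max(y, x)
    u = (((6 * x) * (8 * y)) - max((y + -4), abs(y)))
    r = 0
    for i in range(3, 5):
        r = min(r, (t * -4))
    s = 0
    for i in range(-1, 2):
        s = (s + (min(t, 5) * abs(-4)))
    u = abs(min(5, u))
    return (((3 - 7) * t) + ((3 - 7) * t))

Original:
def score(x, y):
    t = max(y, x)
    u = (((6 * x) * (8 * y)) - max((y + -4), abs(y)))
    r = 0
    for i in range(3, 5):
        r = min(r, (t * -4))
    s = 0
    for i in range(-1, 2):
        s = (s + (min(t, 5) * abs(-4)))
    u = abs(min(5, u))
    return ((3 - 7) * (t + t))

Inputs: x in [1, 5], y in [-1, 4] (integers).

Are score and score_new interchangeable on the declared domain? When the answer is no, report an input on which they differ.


Although constant usage differs, arithmetic usage differs, 30/30 inputs agree.
verdict: equivalent


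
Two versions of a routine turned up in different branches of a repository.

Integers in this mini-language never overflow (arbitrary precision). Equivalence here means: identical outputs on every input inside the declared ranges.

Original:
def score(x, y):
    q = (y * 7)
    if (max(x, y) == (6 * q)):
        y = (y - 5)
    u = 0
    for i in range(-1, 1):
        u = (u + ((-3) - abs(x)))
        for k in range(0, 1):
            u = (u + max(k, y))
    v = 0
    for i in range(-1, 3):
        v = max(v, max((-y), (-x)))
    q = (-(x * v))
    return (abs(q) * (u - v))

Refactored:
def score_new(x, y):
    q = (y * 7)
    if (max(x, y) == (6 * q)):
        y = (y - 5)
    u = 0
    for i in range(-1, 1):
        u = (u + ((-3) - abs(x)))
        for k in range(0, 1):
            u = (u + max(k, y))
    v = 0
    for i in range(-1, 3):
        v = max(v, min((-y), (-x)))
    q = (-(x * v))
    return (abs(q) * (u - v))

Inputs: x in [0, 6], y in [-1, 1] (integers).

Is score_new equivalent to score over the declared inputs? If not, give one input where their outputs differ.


Evaluate both at x=1, y=-1.
score: q=-7, then (max(x, y) == (6 * q)) is false, then u=0, then (i=-1), then u=-4, then (k=0), then u=-4, then (i=0), then u=-8, then (k=0), then u=-8, then v=0, then (i=-1), then v=1, then (i=0), then v=1, then (i=1), then v=1, then (i=2), then v=1, then q=-1, then returns -9
score_new: q=-7, then (max(x, y) == (6 * q)) is false, then u=0, then (i=-1), then u=-4, then (k=0), then u=-4, then (i=0), then u=-8, then (k=0), then u=-8, then v=0, then (i=-1), then v=0, then (i=0), then v=0, then (i=1), then v=0, then (i=2), then v=0, then q=0, then returns 0
-9 against 0: the behavior changed.
verdict: not equivalent; witness: x=1, y=-1


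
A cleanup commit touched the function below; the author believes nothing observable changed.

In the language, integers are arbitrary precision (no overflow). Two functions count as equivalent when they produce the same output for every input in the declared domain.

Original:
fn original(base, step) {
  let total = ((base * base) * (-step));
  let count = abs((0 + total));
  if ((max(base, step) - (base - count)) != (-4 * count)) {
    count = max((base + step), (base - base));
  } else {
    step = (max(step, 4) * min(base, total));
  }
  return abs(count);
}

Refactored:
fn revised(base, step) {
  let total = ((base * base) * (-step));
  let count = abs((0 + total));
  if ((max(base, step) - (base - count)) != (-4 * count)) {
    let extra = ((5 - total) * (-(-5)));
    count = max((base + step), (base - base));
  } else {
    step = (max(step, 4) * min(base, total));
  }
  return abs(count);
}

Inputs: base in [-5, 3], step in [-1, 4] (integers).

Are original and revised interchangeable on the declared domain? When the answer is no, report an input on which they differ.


Differences: constant usage differs; also statement counts differ; also arithmetic usage differs; also local variable names differ — yet all 54 inputs agree.
verdict: equivalent


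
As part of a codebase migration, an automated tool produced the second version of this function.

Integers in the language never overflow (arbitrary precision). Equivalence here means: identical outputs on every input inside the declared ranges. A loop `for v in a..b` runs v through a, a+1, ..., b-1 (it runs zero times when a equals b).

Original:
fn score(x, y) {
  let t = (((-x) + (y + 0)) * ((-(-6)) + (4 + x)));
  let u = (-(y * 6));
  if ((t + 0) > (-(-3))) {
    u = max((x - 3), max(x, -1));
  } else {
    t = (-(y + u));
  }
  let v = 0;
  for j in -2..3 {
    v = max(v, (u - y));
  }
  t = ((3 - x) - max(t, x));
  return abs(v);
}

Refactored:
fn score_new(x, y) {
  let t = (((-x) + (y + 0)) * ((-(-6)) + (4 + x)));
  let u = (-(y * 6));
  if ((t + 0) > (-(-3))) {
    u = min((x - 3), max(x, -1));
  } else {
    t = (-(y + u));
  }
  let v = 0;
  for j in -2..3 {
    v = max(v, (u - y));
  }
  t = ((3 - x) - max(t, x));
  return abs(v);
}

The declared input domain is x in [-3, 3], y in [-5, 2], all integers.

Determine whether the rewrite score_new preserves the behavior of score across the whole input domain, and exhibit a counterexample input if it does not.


Input x=-3, y=-2: 1 from score versus 0 from score_new.
verdict: not equivalent; witness: x=-3, y=-2


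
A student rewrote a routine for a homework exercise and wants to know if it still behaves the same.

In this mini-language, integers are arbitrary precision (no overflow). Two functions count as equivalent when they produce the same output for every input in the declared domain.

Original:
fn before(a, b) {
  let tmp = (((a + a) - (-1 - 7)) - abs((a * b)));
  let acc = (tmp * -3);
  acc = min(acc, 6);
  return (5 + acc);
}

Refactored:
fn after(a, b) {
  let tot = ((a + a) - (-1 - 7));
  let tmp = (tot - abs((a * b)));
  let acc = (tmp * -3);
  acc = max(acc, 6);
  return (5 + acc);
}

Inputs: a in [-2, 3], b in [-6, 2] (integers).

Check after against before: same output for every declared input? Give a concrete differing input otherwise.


There is a counterexample at a=-2, b=-6: 11 on one side, 29 on the other.
before: tmp := -8 | acc := 24 | acc := 6 | result 11
after: tot := 4 | tmp := -8 | acc := 24 | acc := 24 | result 29
verdict: not equivalent; witness: a=-2, b=-6


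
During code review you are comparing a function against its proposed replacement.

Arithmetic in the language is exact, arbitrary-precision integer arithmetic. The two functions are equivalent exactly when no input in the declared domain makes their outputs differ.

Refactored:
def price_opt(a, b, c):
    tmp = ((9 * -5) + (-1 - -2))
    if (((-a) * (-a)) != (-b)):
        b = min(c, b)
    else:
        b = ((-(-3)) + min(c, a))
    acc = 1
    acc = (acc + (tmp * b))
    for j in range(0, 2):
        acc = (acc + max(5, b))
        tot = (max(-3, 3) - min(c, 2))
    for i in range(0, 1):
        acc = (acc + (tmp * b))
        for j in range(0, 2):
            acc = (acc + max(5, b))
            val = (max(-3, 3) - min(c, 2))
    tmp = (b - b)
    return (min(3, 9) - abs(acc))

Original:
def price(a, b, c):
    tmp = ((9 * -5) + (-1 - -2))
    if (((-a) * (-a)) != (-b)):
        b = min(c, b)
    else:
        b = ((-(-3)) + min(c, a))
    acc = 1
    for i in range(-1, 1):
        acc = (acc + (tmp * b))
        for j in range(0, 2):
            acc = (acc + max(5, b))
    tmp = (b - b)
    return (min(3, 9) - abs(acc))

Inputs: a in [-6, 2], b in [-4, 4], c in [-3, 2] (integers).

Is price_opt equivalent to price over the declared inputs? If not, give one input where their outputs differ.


Side by side, the visible changes include: local variable names differ, and loop structure differs, and constant usage differs, and min/max/abs usage differs, and statement counts differ, and arithmetic usage differs.
As a probe, take a=-4, b=-4, c=-3: price runs tmp := -44 | (((-a) * (-a)) != (-b)): true | b := -4 | acc := 1 | iter i=-1: | acc := 177 | iter j=0: | acc := 182 | iter j=1: | acc := 187 | iter i=0: | acc := 363 | iter j=0: | acc := 368 | iter j=1: | acc := 373 | tmp := 0 | result -370; price_opt runs tmp := -44 | (((-a) * (-a)) != (-b)): true | b := -4 | acc := 1 | acc := 177 | iter j=0: | acc := 182 | tot := 6 | iter j=1: | acc := 187 | tot := 6 | iter i=0: | acc := 363 | iter j=0: | acc := 368 | val := 6 | iter j=1: | acc := 373 | val := 6 | tmp := 0 | result -370; both end at -370.
Checked all 486 inputs in the declared domain: the outputs agree on every one.
verdict: equivalent


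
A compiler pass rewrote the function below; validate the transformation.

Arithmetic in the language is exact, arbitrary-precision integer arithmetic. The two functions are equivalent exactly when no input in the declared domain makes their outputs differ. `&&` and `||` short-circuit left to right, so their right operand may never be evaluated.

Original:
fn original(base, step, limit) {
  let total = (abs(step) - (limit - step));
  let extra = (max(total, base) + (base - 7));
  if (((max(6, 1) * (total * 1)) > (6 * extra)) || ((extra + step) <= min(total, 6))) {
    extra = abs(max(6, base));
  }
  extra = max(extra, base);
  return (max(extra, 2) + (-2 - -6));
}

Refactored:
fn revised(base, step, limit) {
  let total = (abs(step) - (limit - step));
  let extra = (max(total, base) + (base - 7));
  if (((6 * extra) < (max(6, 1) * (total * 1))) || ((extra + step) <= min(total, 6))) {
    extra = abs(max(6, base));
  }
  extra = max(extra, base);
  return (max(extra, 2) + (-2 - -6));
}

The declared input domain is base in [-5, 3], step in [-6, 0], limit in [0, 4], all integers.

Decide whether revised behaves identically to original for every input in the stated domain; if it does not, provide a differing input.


Comparing the listings, the differences include: comparison usage differs.
As a probe, take base=1, step=-4, limit=1: original runs total := -1 | extra := -5 | (((max(6, 1) * (total * 1)) > (6 * extra)) || ((extra + step) <= min(total, 6))): true | extra := 6 | extra := 6 | result 10; revised runs total := -1 | extra := -5 | (((6 * extra) < (max(6, 1) * (total * 1))) || ((extra + step) <= min(total, 6))): true | extra := 6 | extra := 6 | result 10; both end at 10.
Across all 315 domain points the two functions coincide.
verdict: equivalent


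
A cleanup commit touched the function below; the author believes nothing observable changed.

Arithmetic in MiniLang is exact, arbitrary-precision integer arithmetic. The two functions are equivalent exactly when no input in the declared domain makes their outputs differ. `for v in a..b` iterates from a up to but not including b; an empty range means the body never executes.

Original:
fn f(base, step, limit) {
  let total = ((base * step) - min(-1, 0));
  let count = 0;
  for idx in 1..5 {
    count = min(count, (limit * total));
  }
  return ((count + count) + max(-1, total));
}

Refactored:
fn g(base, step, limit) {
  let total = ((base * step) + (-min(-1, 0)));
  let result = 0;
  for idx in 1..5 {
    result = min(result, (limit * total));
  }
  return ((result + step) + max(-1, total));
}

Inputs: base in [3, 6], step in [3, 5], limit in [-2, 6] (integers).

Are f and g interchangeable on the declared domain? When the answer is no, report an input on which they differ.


Run the pair on base=3, step=3, limit=-2.
f: total := 10 | count := 0 | iter idx=1: | count := -20 | iter idx=2: | count := -20 | iter idx=3: | count := -20 | iter idx=4: | count := -20 | result -30
g: total := 10 | result := 0 | iter idx=1: | result := -20 | iter idx=2: | result := -20 | iter idx=3: | result := -20 | iter idx=4: | result := -20 | result -7
-30 != -7, so the rewrite changes behavior.
verdict: not equivalent; witness: base=3, step=3, limit=-2


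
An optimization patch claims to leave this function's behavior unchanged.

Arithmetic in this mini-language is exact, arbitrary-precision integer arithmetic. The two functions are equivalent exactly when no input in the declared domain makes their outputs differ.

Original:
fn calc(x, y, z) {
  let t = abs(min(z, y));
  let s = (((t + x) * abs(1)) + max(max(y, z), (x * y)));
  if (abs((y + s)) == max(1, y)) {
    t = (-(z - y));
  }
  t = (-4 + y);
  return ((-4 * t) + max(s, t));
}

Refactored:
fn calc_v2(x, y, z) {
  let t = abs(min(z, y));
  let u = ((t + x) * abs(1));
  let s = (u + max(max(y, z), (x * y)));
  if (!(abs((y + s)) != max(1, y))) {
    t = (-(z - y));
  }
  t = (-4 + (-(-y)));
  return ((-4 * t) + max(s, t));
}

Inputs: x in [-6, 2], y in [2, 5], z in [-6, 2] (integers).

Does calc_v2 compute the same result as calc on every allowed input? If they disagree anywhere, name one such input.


Comparing the listings, the differences include: comparison usage differs; local variable names differ; statement counts differ; boolean connective usage differs.
Spot check at x=-5, y=5, z=2 — calc: t = 2; s = 2; (abs((y + s)) == max(1, y)) -> false; t = 1; return -2. calc_v2: t = 2; u = -3; s = 2; (!(abs((y + s)) != max(1, y))) -> false; t = 1; return -2. Both give -2.
Every one of the 324 inputs gives matching results.
verdict: equivalent


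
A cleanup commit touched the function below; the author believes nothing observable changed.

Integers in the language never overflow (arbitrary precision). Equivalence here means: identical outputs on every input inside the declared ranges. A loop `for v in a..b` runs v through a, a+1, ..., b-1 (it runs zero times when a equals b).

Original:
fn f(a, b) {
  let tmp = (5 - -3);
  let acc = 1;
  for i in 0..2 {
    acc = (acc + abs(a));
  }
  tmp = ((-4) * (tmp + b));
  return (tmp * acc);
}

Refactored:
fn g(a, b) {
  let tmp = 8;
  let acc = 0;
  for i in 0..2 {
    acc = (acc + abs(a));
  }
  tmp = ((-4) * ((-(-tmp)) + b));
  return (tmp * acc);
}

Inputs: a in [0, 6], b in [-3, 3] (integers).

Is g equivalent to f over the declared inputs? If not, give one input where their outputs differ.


Run the pair on a=0, b=-3.
f: tmp=8, then acc=1, then (i=0), then acc=1, then (i=1), then acc=1, then tmp=-20, then returns -20
g: tmp=8, then acc=0, then (i=0), then acc=0, then (i=1), then acc=0, then tmp=-20, then returns 0
-20 against 0: the behavior changed.
verdict: not equivalent; witness: a=0, b=-3


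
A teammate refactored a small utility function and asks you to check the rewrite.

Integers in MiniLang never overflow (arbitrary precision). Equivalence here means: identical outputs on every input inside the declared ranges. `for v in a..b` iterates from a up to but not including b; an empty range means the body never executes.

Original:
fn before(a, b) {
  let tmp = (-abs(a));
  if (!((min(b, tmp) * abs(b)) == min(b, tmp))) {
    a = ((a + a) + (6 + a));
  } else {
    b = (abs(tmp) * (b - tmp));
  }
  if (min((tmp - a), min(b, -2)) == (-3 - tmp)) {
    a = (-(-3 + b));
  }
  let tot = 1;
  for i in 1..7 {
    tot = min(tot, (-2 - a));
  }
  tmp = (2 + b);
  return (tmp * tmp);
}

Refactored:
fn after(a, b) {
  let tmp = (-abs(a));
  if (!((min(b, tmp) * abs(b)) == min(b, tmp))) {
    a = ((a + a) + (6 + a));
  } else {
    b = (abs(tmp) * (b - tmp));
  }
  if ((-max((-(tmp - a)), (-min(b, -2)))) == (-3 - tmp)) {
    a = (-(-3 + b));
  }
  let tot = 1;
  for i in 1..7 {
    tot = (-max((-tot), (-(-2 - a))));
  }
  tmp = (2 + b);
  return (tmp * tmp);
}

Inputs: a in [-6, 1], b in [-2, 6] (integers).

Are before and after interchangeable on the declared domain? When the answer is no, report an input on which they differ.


Comparing the listings, the differences include: min/max/abs usage differs.
Tracing a=-1, b=1: before: tmp := -1 | (!((min(b, tmp) * abs(b)) == min(b, tmp))): false | b := 2 | (min((tmp - a), min(b, -2)) == (-3 - tmp)): true | a := 1 | tot := 1 | iter i=1: | tot := -3 | iter i=2: | tot := -3 | iter i=3: | tot := -3 | iter i=4: | tot := -3 | iter i=5: | tot := -3 | iter i=6: | tot := -3 | tmp := 4 | result 16 | after: tmp := -1 | (!((min(b, tmp) * abs(b)) == min(b, tmp))): false | b := 2 | ((-max((-(tmp - a)), (-min(b, -2)))) == (-3 - tmp)): true | a := 1 | tot := 1 | iter i=1: | tot := -3 | iter i=2: | tot := -3 | iter i=3: | tot := -3 | iter i=4: | tot := -3 | iter i=5: | tot := -3 | iter i=6: | tot := -3 | tmp := 4 | result 16 — matching result 16.
Checked all 72 inputs in the declared domain: the outputs agree on every one.
verdict: equivalent


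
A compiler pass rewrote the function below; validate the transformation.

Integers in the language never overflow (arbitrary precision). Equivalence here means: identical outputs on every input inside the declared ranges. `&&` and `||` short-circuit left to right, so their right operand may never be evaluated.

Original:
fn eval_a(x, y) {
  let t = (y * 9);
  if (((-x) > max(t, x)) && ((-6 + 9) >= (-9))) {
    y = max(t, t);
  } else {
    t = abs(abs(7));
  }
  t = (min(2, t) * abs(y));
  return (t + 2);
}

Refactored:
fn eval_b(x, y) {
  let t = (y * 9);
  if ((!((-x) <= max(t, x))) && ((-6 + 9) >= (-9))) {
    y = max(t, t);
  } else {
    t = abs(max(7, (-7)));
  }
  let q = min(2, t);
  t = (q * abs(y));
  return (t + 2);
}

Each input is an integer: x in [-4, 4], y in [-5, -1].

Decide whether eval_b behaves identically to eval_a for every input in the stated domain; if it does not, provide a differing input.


The two versions differ — the changes include constant usage differs; also local variable names differ; also statement counts differ; also min/max/abs usage differs; also comparison usage differs; also boolean connective usage differs.
One worked example (x=4, y=-1) — eval_a: t := -9 | (((-x) > max(t, x)) && ((-6 + 9) >= (-9))): false | t := 7 | t := 2 | result 4; eval_b: t := -9 | ((!((-x) <= max(t, x))) && ((-6 + 9) >= (-9))): false | t := 7 | q := 2 | t := 2 | result 4; agreement on 4.
Every one of the 45 inputs gives matching results.
verdict: equivalent


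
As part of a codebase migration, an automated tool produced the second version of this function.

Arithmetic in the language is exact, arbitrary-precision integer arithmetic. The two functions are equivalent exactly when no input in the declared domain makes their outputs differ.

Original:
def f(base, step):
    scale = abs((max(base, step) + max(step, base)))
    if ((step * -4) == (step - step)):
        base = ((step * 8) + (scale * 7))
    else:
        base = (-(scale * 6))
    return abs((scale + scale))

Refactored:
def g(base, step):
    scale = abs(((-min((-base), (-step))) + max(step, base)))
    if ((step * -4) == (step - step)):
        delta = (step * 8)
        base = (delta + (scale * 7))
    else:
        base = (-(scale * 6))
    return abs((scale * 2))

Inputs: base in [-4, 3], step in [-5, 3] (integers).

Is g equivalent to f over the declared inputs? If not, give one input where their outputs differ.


Comparing the listings, the differences include: local variable names differ; statement counts differ; constant usage differs; min/max/abs usage differs; arithmetic usage differs.
Tracing base=-3, step=3: f: scale := 6 | ((step * -4) == (step - step)): false | base := -36 | result 12 | g: scale := 6 | ((step * -4) == (step - step)): false | base := -36 | result 12 — matching result 12.
Every one of the 72 inputs gives matching results.
verdict: equivalent


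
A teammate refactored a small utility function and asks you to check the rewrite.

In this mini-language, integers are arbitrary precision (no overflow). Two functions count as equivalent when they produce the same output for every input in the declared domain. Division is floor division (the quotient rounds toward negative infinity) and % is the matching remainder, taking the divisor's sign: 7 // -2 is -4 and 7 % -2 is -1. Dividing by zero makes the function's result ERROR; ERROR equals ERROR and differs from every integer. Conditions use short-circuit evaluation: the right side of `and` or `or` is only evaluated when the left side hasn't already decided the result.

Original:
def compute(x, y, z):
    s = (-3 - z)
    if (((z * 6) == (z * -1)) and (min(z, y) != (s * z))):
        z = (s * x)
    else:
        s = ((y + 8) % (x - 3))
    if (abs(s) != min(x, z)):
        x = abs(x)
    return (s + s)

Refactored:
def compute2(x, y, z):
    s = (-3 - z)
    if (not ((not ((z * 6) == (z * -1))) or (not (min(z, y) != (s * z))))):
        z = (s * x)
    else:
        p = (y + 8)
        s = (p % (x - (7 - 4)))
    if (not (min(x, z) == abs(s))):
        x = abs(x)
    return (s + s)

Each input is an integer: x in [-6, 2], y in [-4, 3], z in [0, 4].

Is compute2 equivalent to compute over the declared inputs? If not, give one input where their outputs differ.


Differences: constant usage differs; statement counts differ; comparison usage differs; local variable names differ; boolean connective usage differs; arithmetic usage differs — yet all 360 inputs agree.
verdict: equivalent


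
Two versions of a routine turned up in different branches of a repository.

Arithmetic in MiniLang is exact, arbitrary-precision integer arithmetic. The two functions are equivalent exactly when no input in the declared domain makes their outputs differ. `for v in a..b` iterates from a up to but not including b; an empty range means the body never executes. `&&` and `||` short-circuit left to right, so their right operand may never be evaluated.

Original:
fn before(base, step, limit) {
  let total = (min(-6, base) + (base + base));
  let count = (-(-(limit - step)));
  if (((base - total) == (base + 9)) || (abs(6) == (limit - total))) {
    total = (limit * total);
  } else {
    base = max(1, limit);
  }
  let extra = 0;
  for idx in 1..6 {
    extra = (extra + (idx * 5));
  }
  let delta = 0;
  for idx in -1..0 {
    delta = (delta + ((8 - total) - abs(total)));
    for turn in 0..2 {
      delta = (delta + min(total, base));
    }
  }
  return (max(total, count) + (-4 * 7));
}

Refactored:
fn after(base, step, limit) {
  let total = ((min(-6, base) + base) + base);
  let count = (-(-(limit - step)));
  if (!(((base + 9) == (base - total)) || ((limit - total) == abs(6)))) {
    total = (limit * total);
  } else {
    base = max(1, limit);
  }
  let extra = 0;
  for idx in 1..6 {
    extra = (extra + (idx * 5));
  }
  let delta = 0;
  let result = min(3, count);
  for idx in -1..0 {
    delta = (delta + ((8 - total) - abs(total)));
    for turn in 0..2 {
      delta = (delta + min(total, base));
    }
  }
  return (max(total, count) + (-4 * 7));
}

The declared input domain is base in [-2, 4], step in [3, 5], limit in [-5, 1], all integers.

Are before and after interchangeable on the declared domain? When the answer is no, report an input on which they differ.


There is a counterexample at base=-2, step=3, limit=-5: -36 on one side, 22 on the other.
before: total=-10, then count=-8, then (((base - total) == (base + 9)) || (abs(6) == (limit - total))) is false, then base=1, then extra=0, then (idx=1), then extra=5, then (idx=2), then extra=15, then (idx=3), then extra=30, then (idx=4), then extra=50, then (idx=5), then extra=75, then delta=0, then (idx=-1), then delta=8, then (turn=0), then delta=-2, then (turn=1), then delta=-12, then returns -36
after: total=-10, then count=-8, then (!(((base + 9) == (base - total)) || ((limit - total) == abs(6)))) is true, then total=50, then extra=0, then (idx=1), then extra=5, then (idx=2), then extra=15, then (idx=3), then extra=30, then (idx=4), then extra=50, then (idx=5), then extra=75, then delta=0, then result=-8, then (idx=-1), then delta=-92, then (turn=0), then delta=-94, then (turn=1), then delta=-96, then returns 22
verdict: not equivalent; witness: base=-2, step=3, limit=-5


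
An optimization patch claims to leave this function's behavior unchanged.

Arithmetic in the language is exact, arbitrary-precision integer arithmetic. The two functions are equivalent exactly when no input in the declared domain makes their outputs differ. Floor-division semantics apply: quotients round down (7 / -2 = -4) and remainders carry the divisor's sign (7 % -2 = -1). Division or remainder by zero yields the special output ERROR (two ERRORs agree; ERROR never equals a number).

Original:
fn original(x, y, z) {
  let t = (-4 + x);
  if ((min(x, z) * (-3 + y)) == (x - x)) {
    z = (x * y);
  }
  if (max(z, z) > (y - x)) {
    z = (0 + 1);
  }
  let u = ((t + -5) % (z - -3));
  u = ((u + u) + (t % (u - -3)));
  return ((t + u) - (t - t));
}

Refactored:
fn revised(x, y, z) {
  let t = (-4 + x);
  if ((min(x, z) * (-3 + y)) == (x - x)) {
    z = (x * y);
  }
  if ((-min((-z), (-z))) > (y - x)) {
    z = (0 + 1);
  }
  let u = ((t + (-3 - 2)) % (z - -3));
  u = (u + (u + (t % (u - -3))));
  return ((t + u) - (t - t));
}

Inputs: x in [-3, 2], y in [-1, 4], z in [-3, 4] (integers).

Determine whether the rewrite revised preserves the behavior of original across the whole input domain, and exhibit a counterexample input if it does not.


The two are interchangeable: constant usage differs; also min/max/abs usage differs; also arithmetic usage differs, and every declared input agrees.
Spot check at x=0, y=4, z=-2 — original: t = -4; ((min(x, z) * (-3 + y)) == (x - x)) -> false; (max(z, z) > (y - x)) -> false; u = 0; u = 2; return -2. revised: t = -4; ((min(x, z) * (-3 + y)) == (x - x)) -> false; ((-min((-z), (-z))) > (y - x)) -> false; u = 0; u = 2; return -2. Both give -2.
Checked all 288 inputs in the declared domain: the outputs agree on every one.
verdict: equivalent


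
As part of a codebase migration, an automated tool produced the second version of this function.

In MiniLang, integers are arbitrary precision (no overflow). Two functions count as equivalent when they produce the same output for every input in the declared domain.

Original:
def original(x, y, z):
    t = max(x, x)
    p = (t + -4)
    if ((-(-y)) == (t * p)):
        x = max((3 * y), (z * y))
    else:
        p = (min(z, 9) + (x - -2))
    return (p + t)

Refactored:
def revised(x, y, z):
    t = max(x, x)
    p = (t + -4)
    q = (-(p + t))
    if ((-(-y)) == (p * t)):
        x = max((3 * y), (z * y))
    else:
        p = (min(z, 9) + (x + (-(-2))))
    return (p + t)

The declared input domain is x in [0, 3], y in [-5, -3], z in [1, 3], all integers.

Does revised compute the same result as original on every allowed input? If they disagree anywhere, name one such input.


The two are interchangeable: local variable names differ, arithmetic usage differs, statement counts differ, and every declared input agrees.
Tracing x=3, y=-5, z=3: original: t=3, then p=-1, then ((-(-y)) == (t * p)) is false, then p=8, then returns 11 | revised: t=3, then p=-1, then q=-2, then ((-(-y)) == (p * t)) is false, then p=8, then returns 11 — matching result 11.
Checked all 36 inputs in the declared domain: the outputs agree on every one.
verdict: equivalent


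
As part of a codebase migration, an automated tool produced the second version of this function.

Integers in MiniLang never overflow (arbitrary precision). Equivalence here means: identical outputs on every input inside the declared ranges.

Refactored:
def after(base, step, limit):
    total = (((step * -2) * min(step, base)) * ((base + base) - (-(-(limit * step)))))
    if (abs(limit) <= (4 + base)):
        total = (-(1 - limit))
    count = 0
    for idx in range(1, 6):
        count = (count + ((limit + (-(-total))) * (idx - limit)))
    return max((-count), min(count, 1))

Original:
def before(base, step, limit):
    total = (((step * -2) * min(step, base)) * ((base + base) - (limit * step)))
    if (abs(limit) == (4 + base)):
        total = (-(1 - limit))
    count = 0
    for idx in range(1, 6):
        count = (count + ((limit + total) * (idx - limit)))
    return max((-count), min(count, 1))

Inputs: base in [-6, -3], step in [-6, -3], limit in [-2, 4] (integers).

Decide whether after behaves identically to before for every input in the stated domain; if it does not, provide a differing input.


Run the pair on base=-3, step=-6, limit=0.
before: total := 432 | (abs(limit) == (4 + base)): false | count := 0 | iter idx=1: | count := 432 | iter idx=2: | count := 1296 | iter idx=3: | count := 2592 | iter idx=4: | count := 4320 | iter idx=5: | count := 6480 | result 1
after: total := 432 | (abs(limit) <= (4 + base)): true | total := -1 | count := 0 | iter idx=1: | count := -1 | iter idx=2: | count := -3 | iter idx=3: | count := -6 | iter idx=4: | count := -10 | iter idx=5: | count := -15 | result 15
1 against 15: the behavior changed.
verdict: not equivalent; witness: base=-3, step=-6, limit=0


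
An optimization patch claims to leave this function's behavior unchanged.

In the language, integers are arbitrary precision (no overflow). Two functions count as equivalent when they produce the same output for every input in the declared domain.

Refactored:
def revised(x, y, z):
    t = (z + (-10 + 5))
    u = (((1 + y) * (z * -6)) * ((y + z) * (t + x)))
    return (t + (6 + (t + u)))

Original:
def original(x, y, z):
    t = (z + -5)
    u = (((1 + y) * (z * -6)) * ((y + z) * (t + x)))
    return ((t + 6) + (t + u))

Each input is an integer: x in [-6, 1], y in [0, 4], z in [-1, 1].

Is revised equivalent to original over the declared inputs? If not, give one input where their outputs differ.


The two are interchangeable: arithmetic usage differs; and constant usage differs, and every declared input agrees.
Spot check at x=-6, y=3, z=0 — original: t = -5; u = 0; return -4. revised: t = -5; u = 0; return -4. Both give -4.
Checked all 120 inputs in the declared domain: the outputs agree on every one.
verdict: equivalent


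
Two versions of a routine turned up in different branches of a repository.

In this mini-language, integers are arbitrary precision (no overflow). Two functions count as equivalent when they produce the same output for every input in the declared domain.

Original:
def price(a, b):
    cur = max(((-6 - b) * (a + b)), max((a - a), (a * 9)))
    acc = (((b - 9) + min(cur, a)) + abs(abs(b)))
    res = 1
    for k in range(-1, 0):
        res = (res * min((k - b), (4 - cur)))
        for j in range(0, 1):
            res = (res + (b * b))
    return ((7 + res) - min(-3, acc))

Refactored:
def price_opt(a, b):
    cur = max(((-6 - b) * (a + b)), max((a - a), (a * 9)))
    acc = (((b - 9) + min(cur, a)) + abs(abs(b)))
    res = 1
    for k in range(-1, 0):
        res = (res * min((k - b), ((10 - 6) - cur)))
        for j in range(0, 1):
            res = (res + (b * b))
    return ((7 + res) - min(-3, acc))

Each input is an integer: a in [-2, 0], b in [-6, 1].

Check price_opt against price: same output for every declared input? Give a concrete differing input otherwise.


Comparing the listings, the differences include: constant usage differs, plus arithmetic usage differs.
Tracing a=-1, b=1: price: cur=0, then acc=-8, then res=1, then (k=-1), then res=-2, then (j=0), then res=-1, then returns 14 | price_opt: cur=0, then acc=-8, then res=1, then (k=-1), then res=-2, then (j=0), then res=-1, then returns 14 — matching result 14.
Across all 24 domain points the two functions coincide.
verdict: equivalent


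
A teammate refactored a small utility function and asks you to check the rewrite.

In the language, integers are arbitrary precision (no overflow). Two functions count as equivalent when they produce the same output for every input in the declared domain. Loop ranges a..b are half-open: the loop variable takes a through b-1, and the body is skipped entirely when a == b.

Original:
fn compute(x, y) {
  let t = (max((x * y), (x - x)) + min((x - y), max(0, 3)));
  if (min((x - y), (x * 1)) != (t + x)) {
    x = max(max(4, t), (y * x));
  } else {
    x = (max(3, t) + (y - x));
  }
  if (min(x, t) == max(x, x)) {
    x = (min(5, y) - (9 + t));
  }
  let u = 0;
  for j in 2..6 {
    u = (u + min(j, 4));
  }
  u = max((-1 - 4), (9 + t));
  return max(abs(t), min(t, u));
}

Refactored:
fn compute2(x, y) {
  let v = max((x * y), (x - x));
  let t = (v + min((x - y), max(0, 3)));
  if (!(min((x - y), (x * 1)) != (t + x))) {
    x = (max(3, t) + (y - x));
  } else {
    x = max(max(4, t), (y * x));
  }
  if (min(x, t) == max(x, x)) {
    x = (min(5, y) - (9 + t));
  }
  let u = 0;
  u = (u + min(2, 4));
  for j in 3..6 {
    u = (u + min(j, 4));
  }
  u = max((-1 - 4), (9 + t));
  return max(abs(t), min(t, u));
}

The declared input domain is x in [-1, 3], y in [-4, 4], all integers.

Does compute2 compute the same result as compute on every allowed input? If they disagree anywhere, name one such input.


The two versions differ — the changes include boolean connective usage differs, plus arithmetic usage differs, plus statement counts differ, plus constant usage differs, plus loop structure differs, plus min/max/abs usage differs, plus local variable names differ.
Tracing x=0, y=-4: compute: t = 3; (min((x - y), (x * 1)) != (t + x)) -> true; x = 4; (min(x, t) == max(x, x)) -> false; u = 0; [j=2]; u = 2; [j=3]; u = 5; [j=4]; u = 9; [j=5]; u = 13; u = 12; return 3 | compute2: v = 0; t = 3; (!(min((x - y), (x * 1)) != (t + x))) -> false; x = 4; (min(x, t) == max(x, x)) -> false; u = 0; u = 2; [j=3]; u = 5; [j=4]; u = 9; [j=5]; u = 13; u = 12; return 3 — matching result 3.
An exhaustive pass over the 45 declared inputs shows identical outputs.
verdict: equivalent


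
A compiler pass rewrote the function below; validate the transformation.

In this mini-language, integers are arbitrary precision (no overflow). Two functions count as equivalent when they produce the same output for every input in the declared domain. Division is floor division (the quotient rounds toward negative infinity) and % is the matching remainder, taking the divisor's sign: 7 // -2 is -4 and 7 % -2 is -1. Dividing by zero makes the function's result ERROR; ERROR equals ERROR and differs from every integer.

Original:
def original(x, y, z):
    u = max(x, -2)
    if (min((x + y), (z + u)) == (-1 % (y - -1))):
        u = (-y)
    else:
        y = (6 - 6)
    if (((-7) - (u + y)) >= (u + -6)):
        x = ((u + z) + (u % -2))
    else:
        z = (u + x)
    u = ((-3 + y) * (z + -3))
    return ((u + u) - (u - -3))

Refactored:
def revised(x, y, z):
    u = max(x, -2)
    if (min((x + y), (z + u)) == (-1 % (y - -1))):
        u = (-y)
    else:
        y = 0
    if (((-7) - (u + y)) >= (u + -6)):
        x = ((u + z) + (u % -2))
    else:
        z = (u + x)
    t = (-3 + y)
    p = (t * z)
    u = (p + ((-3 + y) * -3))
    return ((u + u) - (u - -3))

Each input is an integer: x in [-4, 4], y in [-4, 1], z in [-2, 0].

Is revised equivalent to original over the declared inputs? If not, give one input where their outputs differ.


Reading the diff, among the changes: arithmetic usage differs, constant usage differs, local variable names differ, statement counts differ.
As a probe, take x=-1, y=-2, z=0: original runs u becomes -1; next (min((x + y), (z + u)) == (-1 % (y - -1))) evaluates to false; next y becomes 0; next (((-7) - (u + y)) >= (u + -6)) evaluates to true; next x becomes -2; next u becomes 9; next final value 6; revised runs u becomes -1; next (min((x + y), (z + u)) == (-1 % (y - -1))) evaluates to false; next y becomes 0; next (((-7) - (u + y)) >= (u + -6)) evaluates to true; next x becomes -2; next t becomes -3; next p becomes 0; next u becomes 9; next final value 6; both end at 6.
Across all 162 domain points the two functions coincide.
verdict: equivalent


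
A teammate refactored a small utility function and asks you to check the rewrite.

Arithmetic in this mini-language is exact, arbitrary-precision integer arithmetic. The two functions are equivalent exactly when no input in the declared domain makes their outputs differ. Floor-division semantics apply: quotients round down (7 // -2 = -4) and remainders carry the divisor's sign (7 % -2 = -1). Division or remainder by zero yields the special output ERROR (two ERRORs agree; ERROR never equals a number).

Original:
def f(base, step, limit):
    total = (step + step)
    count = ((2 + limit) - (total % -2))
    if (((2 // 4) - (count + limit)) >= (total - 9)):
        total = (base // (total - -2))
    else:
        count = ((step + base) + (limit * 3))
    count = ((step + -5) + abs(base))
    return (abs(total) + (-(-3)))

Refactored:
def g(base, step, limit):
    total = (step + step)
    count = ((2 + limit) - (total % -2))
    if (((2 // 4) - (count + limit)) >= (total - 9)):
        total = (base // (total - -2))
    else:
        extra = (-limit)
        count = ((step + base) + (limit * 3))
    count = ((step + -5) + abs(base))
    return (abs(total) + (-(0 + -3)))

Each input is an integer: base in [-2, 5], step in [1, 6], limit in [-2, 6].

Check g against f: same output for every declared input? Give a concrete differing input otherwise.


This is a faithful refactor — local variable names differ; constant usage differs; arithmetic usage differs; statement counts differ, but the computed results match everywhere.
Tracing base=-2, step=5, limit=3: f: total becomes 10; next count becomes 5; next (((2 // 4) - (count + limit)) >= (total - 9)) evaluates to false; next count becomes 12; next count becomes 2; next final value 13 | g: total becomes 10; next count becomes 5; next (((2 // 4) - (count + limit)) >= (total - 9)) evaluates to false; next extra becomes -3; next count becomes 12; next count becomes 2; next final value 13 — matching result 13.
Checked all 432 inputs in the declared domain: the outputs agree on every one.
verdict: equivalent


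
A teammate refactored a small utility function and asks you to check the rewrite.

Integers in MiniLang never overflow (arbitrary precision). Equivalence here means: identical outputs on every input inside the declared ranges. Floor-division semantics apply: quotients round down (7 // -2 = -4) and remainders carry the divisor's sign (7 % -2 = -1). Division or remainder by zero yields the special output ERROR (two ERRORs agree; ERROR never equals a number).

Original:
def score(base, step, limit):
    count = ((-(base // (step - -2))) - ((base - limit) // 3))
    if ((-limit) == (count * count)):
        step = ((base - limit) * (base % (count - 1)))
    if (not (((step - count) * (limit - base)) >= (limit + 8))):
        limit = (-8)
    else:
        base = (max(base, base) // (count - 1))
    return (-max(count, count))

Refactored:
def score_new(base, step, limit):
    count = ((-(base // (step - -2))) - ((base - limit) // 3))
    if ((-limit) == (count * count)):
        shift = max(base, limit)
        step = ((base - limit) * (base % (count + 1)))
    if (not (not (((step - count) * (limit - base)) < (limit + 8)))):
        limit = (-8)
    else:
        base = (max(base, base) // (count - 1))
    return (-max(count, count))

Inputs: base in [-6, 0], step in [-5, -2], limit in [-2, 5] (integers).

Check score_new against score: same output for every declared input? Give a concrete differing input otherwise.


There is a counterexample at base=-6, step=-4, limit=-1: 1 on one side, ERROR on the other.
score: count := -1 | ((-limit) == (count * count)): true | step := 0 | (not (((step - count) * (limit - base)) >= (limit + 8))): true | limit := -8 | result 1
score_new: count := -1 | ((-limit) == (count * count)): true | shift := -1 | divide-by-zero, output ERROR
verdict: not equivalent; witness: base=-6, step=-4, limit=-1


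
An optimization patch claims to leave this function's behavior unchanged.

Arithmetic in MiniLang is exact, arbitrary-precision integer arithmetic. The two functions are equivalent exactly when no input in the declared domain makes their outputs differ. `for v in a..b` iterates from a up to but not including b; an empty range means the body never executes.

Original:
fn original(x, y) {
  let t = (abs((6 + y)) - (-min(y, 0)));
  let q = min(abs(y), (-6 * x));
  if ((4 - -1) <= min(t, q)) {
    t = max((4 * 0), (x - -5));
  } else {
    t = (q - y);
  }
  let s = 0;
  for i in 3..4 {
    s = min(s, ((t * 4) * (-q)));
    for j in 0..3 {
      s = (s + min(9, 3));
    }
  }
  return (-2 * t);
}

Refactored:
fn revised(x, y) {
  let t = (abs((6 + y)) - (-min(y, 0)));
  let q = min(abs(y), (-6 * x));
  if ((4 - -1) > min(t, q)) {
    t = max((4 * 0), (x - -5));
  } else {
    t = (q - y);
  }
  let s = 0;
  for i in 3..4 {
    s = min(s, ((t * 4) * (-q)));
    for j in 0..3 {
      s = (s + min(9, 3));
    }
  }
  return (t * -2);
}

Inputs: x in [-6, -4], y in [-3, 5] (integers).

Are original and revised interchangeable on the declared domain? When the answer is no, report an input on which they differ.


On input x=-6, y=-3, original returns -12 while revised returns 0.
verdict: not equivalent; witness: x=-6, y=-3
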